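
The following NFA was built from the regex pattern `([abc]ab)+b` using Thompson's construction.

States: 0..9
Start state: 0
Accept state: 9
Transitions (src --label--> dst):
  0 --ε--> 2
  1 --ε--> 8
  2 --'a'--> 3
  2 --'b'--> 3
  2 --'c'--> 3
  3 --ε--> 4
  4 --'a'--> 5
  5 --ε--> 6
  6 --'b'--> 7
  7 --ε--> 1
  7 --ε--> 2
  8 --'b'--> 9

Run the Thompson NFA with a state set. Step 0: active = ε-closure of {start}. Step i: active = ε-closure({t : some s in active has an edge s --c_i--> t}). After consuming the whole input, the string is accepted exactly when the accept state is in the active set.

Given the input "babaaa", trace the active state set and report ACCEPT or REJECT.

initial (ε-close {0}): {0,2}
'b' @ 1: {3,4}
'a' @ 2: {5,6}
'b' @ 3: {1,2,7,8}
'a' @ 4: {3,4}
'a' @ 5: {5,6}
'a' @ 6: {}  — state set empty
end set {} — state 9 not in

Answer: REJECT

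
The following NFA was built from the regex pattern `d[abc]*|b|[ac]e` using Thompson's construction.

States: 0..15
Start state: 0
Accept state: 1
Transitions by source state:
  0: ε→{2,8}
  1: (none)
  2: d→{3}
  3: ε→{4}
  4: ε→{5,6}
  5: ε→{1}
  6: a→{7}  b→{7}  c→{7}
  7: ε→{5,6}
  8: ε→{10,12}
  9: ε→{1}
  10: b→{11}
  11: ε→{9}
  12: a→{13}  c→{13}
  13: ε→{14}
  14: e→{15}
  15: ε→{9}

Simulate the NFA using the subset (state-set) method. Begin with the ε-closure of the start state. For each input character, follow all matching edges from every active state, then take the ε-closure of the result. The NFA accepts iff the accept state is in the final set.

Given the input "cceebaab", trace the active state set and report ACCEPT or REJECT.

Answer: REJECT

Derivation:
S₀ = ε-closure({0}) = {0,2,8,10,12}
'c' @ 1: {13,14}
'c' @ 2: {}  — state set empty
rest 'eebaab' ignored (set empty)
final: {}; accept 1 not in set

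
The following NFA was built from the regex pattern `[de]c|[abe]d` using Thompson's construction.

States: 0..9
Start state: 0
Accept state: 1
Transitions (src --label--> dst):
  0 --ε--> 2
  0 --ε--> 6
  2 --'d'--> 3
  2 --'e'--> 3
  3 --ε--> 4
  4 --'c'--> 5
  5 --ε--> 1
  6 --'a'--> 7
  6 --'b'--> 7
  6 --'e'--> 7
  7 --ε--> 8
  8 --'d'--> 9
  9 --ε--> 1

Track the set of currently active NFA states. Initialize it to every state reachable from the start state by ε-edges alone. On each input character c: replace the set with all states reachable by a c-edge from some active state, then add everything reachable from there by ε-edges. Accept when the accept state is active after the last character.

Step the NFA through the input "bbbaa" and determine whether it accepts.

start: ε-closure({0}) = {0,2,6}
'b' @ 1: {7,8}
'b' @ 2: {}  — no active states
rest 'baa' ignored (set empty)
final: {}; accept 1 not in set

Answer: REJECT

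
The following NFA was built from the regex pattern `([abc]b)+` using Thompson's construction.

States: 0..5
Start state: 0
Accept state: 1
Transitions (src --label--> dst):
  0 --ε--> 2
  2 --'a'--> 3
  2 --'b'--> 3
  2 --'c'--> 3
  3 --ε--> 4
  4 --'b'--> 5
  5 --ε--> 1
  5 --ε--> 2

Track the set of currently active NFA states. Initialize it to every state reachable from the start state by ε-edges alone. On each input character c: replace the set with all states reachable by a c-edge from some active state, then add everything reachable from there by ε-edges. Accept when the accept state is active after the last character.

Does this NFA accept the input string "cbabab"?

Answer: ACCEPT

Steps:
initial (ε-close {0}): {0,2}
'c' @ 1: {3,4}
'b' @ 2: {1,2,5}  ✓accept
'a' @ 3: {3,4}
'b' @ 4: {1,2,5}  ✓accept
'a' @ 5: {3,4}
'b' @ 6: {1,2,5}  ✓accept
end set {1,2,5} — state 1 in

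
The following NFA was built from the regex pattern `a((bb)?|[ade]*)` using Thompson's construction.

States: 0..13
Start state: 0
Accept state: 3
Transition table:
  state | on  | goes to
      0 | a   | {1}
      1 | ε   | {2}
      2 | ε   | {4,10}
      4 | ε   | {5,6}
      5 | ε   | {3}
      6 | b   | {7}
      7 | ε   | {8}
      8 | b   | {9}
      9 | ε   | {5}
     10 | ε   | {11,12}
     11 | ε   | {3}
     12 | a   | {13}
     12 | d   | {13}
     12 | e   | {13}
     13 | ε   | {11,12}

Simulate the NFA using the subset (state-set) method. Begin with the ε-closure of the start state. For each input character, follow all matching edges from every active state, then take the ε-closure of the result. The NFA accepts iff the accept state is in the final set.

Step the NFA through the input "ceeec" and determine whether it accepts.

Answer: REJECT

Derivation:
S₀ = ε-closure({0}) = {0}
'c' @ 1: {}  — dead — no transitions
rest 'eeec' ignored (set empty)
end set {} — state 3 not in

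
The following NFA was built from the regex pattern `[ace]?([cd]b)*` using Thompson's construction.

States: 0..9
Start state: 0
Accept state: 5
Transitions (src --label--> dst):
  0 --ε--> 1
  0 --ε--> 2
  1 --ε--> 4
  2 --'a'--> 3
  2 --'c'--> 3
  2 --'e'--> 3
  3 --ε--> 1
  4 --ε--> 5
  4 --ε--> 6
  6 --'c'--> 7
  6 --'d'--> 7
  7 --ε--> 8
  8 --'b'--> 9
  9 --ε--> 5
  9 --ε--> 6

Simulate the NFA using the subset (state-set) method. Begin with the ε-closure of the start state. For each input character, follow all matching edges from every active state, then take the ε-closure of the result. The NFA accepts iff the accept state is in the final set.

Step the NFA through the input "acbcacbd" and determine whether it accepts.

S₀ = ε-closure({0}) = {0,1,2,4,5,6}
'a' @ 1: {1,3,4,5,6}  ✓accept
'c' @ 2: {7,8}
'b' @ 3: {5,6,9}  ✓accept
'c' @ 4: {7,8}
'a' @ 5: {}  — state set empty
rest 'cbd' ignored (set empty)
after full input: {}  (accept=5 not in)

Answer: REJECT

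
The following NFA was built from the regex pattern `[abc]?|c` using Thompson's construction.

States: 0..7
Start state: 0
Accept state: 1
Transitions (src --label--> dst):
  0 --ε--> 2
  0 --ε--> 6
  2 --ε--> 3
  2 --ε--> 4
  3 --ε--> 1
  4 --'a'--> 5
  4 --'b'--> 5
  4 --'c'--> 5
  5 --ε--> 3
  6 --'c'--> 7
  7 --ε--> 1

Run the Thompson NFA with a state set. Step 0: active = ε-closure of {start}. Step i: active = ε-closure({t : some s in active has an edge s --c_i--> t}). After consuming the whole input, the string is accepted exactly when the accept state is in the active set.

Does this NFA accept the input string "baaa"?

Answer: REJECT

Trace:
initial (ε-close {0}): {0,1,2,3,4,6}
'b' @ 1: {1,3,5}  (accept∈set)
'a' @ 2: {}  — state set empty
rest 'aa' ignored (set empty)
final: {}; accept 1 not in set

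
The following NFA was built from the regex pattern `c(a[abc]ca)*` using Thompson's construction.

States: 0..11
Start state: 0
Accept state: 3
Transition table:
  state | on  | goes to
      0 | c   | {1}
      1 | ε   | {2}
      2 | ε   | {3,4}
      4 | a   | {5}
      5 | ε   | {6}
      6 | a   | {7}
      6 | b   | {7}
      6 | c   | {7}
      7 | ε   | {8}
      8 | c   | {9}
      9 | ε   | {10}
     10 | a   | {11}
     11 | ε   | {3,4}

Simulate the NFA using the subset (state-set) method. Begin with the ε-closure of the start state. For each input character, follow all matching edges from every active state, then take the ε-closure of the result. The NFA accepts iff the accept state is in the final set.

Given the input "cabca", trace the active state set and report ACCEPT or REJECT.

Answer: ACCEPT

Steps:
initial (ε-close {0}): {0}
'c' @ 1: {1,2,3,4}  ✓accept
'a' @ 2: {5,6}
'b' @ 3: {7,8}
'c' @ 4: {9,10}
'a' @ 5: {3,4,11}  ✓accept
end set {3,4,11} — state 3 in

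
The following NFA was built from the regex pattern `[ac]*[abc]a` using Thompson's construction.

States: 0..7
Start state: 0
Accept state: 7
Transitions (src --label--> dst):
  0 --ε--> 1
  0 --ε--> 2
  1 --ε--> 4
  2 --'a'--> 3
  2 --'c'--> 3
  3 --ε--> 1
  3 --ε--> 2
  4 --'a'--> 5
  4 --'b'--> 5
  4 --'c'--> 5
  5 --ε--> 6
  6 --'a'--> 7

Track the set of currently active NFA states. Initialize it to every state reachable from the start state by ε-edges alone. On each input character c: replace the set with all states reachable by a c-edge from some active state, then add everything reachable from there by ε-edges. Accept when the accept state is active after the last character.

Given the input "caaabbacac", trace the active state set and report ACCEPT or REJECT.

Answer: REJECT

Derivation:
initial (ε-close {0}): {0,1,2,4}
'c' @ 1: {1,2,3,4,5,6}
'a' @ 2: {1,2,3,4,5,6,7}  ✓accept
'a' @ 3: {1,2,3,4,5,6,7}  ✓accept
'a' @ 4: {1,2,3,4,5,6,7}  ✓accept
'b' @ 5: {5,6}
'b' @ 6: {}  — no active states
rest 'acac' ignored (set empty)
end set {} — state 7 not in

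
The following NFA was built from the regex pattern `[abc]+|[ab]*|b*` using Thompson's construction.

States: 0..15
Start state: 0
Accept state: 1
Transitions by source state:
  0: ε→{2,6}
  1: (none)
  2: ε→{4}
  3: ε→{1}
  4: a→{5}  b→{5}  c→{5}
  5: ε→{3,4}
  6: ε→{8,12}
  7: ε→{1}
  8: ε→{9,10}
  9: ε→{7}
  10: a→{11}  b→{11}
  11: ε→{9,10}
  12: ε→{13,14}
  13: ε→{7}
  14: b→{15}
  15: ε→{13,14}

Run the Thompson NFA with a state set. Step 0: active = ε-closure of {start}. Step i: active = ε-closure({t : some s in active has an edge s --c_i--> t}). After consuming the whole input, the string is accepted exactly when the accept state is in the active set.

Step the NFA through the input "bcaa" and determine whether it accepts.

start: ε-closure({0}) = {0,1,2,4,6,7,8,9,10,12,13,14}
'b' @ 1: {1,3,4,5,7,9,10,11,13,14,15}  [accepting]
'c' @ 2: {1,3,4,5}  [accepting]
'a' @ 3: {1,3,4,5}  [accepting]
'a' @ 4: {1,3,4,5}  [accepting]
final: {1,3,4,5}; accept 1 in set

Answer: ACCEPT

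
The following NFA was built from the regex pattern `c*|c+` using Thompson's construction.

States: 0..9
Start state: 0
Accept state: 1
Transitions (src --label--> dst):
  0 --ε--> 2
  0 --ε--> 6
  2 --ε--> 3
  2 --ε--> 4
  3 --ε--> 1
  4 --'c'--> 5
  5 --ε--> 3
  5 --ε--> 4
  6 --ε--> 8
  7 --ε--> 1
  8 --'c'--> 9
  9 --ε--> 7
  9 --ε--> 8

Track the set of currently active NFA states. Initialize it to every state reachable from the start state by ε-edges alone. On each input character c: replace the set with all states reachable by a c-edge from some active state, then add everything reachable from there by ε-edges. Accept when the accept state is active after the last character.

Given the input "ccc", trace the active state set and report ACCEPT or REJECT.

S₀ = ε-closure({0}) = {0,1,2,3,4,6,8}
'c' @ 1: {1,3,4,5,7,8,9}  ✓accept
'c' @ 2: {1,3,4,5,7,8,9}  ✓accept
'c' @ 3: {1,3,4,5,7,8,9}  ✓accept
end set {1,3,4,5,7,8,9} — state 1 in

Answer: ACCEPT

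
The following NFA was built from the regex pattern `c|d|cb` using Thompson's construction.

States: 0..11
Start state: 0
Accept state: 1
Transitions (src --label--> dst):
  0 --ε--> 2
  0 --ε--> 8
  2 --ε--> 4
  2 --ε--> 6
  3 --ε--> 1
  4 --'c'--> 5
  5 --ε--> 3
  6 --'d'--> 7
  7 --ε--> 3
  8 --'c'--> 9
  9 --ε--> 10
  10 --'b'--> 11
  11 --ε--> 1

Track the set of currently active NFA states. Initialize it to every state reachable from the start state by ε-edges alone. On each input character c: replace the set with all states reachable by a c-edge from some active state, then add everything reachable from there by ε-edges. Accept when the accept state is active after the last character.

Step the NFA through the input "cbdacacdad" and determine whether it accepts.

Answer: REJECT

Trace:
initial (ε-close {0}): {0,2,4,6,8}
'c' @ 1: {1,3,5,9,10}  ✓accept
'b' @ 2: {1,11}  ✓accept
'd' @ 3: {}  — no active states
rest 'acacdad' ignored (set empty)
end set {} — state 1 not in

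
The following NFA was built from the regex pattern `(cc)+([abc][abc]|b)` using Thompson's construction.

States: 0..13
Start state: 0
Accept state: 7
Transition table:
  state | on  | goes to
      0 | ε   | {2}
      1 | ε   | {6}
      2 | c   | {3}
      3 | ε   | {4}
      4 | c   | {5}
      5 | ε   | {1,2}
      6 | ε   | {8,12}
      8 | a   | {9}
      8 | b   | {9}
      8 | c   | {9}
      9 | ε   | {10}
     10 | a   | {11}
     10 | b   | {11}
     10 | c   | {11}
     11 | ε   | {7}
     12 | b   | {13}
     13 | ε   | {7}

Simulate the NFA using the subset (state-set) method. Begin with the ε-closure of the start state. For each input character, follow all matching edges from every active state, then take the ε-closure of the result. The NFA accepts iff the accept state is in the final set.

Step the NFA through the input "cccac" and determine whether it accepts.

Answer: REJECT

Derivation:
start: ε-closure({0}) = {0,2}
'c' @ 1: {3,4}
'c' @ 2: {1,2,5,6,8,12}
'c' @ 3: {3,4,9,10}
'a' @ 4: {7,11}  ✓accept
'c' @ 5: {}  — state set empty
after full input: {}  (accept=7 not in)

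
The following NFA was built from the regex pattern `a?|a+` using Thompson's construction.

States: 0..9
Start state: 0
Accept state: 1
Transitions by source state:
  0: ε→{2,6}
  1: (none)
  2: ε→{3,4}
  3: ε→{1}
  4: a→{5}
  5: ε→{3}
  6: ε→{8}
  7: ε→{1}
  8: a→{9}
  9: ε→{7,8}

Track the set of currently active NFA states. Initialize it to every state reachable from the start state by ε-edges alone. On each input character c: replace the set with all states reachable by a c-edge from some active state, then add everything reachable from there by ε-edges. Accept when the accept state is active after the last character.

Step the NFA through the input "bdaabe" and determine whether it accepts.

start: ε-closure({0}) = {0,1,2,3,4,6,8}
'b' @ 1: {}  — state set empty
rest 'daabe' ignored (set empty)
end set {} — state 1 not in

Answer: REJECT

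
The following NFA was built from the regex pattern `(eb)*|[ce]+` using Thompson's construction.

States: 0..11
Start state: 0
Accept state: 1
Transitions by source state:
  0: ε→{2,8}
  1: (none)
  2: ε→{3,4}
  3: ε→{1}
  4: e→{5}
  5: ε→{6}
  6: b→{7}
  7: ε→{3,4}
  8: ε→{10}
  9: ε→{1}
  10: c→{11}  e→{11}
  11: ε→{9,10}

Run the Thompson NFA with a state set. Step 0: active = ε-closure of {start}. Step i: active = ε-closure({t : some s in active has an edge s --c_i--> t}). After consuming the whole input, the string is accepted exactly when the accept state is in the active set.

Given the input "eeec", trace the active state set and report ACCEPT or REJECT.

Answer: ACCEPT

Steps:
start: ε-closure({0}) = {0,1,2,3,4,8,10}
'e' @ 1: {1,5,6,9,10,11}  (accept∈set)
'e' @ 2: {1,9,10,11}  (accept∈set)
'e' @ 3: {1,9,10,11}  (accept∈set)
'c' @ 4: {1,9,10,11}  (accept∈set)
end set {1,9,10,11} — state 1 in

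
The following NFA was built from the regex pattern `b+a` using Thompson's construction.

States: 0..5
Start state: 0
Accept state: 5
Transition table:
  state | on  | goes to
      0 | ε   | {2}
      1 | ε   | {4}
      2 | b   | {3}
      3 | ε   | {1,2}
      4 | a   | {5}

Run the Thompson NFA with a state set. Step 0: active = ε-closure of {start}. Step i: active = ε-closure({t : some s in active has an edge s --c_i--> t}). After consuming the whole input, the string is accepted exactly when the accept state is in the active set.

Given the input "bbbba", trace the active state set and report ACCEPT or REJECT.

Answer: ACCEPT

Trace:
S₀ = ε-closure({0}) = {0,2}
'b' @ 1: {1,2,3,4}
'b' @ 2: {1,2,3,4}
'b' @ 3: {1,2,3,4}
'b' @ 4: {1,2,3,4}
'a' @ 5: {5}  (accept∈set)
after full input: {5}  (accept=5 in)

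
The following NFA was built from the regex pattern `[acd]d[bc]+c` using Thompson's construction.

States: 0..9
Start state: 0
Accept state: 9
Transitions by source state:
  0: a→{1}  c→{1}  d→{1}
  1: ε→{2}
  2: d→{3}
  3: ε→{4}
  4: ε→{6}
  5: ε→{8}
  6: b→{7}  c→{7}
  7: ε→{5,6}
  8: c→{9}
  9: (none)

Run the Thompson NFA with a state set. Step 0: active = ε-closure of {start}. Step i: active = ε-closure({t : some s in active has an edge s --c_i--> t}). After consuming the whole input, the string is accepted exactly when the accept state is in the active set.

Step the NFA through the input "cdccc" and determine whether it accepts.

Answer: ACCEPT

Trace:
S₀ = ε-closure({0}) = {0}
'c' @ 1: {1,2}
'd' @ 2: {3,4,6}
'c' @ 3: {5,6,7,8}
'c' @ 4: {5,6,7,8,9}  ✓accept
'c' @ 5: {5,6,7,8,9}  ✓accept
final: {5,6,7,8,9}; accept 9 in set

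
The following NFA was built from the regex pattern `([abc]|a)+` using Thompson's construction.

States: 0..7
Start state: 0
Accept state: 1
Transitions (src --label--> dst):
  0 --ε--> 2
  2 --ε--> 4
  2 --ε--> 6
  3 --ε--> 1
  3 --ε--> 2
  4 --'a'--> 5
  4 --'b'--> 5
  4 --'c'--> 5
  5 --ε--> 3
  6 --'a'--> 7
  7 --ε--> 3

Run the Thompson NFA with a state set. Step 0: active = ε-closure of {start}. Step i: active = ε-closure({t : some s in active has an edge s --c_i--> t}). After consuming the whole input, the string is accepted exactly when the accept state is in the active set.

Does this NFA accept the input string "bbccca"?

Answer: ACCEPT

Trace:
initial (ε-close {0}): {0,2,4,6}
'b' @ 1: {1,2,3,4,5,6}  [accepting]
'b' @ 2: {1,2,3,4,5,6}  [accepting]
'c' @ 3: {1,2,3,4,5,6}  [accepting]
'c' @ 4: {1,2,3,4,5,6}  [accepting]
'c' @ 5: {1,2,3,4,5,6}  [accepting]
'a' @ 6: {1,2,3,4,5,6,7}  [accepting]
end set {1,2,3,4,5,6,7} — state 1 in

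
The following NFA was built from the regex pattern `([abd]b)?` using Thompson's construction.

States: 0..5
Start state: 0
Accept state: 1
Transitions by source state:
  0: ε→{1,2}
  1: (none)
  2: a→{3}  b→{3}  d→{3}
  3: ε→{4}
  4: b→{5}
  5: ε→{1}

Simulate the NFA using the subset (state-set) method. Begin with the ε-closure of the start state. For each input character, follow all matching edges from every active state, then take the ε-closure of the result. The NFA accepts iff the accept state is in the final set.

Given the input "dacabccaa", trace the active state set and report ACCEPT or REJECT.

Answer: REJECT

Trace:
initial (ε-close {0}): {0,1,2}
'd' @ 1: {3,4}
'a' @ 2: {}  — dead — no transitions
rest 'cabccaa' ignored (set empty)
end set {} — state 1 not in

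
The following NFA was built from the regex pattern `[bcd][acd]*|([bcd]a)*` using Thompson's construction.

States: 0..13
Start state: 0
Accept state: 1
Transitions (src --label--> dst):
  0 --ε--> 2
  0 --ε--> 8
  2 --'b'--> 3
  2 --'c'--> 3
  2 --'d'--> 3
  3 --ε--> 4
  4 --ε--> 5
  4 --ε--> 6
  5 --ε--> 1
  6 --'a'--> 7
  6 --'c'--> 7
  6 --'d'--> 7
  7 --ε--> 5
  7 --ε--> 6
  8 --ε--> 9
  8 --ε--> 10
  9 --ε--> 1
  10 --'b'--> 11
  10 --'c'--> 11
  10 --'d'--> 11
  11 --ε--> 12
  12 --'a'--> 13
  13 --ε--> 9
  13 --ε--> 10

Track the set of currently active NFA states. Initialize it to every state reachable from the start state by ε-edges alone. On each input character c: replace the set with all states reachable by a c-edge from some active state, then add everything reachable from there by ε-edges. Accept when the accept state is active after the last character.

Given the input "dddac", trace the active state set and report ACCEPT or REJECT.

initial (ε-close {0}): {0,1,2,8,9,10}
'd' @ 1: {1,3,4,5,6,11,12}  ✓accept
'd' @ 2: {1,5,6,7}  ✓accept
'd' @ 3: {1,5,6,7}  ✓accept
'a' @ 4: {1,5,6,7}  ✓accept
'c' @ 5: {1,5,6,7}  ✓accept
final: {1,5,6,7}; accept 1 in set

Answer: ACCEPT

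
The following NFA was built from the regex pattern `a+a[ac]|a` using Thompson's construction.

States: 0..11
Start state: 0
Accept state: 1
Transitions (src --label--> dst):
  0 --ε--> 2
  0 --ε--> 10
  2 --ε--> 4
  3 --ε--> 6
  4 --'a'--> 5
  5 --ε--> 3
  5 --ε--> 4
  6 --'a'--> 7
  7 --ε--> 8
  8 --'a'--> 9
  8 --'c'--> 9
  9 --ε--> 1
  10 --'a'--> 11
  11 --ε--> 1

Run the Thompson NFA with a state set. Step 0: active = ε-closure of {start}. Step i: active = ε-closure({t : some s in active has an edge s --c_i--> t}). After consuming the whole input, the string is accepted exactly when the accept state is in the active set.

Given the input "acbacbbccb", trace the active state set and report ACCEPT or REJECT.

Answer: REJECT

Steps:
S₀ = ε-closure({0}) = {0,2,4,10}
'a' @ 1: {1,3,4,5,6,11}  (accept∈set)
'c' @ 2: {}  — no active states
rest 'bacbbccb' ignored (set empty)
after full input: {}  (accept=1 not in)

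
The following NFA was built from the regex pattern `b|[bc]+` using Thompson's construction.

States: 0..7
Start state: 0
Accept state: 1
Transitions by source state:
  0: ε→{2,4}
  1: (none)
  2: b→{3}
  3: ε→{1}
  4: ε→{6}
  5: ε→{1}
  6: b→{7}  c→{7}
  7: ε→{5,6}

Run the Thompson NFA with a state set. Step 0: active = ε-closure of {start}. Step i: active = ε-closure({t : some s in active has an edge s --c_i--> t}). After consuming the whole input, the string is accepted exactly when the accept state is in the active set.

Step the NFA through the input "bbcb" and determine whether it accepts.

Answer: ACCEPT

Derivation:
start: ε-closure({0}) = {0,2,4,6}
'b' @ 1: {1,3,5,6,7}  ✓accept
'b' @ 2: {1,5,6,7}  ✓accept
'c' @ 3: {1,5,6,7}  ✓accept
'b' @ 4: {1,5,6,7}  ✓accept
after full input: {1,5,6,7}  (accept=1 in)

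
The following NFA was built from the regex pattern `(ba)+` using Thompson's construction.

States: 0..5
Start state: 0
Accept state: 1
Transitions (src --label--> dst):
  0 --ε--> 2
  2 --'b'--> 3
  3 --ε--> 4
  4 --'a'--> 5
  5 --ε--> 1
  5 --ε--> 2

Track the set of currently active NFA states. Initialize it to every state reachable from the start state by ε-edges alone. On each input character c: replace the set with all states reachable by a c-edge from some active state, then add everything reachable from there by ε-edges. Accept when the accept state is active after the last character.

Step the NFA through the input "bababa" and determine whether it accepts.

Answer: ACCEPT

Trace:
initial (ε-close {0}): {0,2}
'b' @ 1: {3,4}
'a' @ 2: {1,2,5}  ✓accept
'b' @ 3: {3,4}
'a' @ 4: {1,2,5}  ✓accept
'b' @ 5: {3,4}
'a' @ 6: {1,2,5}  ✓accept
end set {1,2,5} — state 1 in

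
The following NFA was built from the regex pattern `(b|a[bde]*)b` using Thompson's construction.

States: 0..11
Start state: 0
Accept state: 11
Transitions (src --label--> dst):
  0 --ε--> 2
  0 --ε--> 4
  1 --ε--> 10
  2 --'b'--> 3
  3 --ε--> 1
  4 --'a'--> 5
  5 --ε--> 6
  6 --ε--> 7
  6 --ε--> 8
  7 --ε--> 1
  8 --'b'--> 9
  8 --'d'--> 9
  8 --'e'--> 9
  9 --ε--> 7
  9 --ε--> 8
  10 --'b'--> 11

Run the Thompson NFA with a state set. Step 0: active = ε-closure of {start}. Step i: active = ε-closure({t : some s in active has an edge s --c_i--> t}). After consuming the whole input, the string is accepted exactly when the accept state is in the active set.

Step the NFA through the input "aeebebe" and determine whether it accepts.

Answer: REJECT

Steps:
start: ε-closure({0}) = {0,2,4}
'a' @ 1: {1,5,6,7,8,10}
'e' @ 2: {1,7,8,9,10}
'e' @ 3: {1,7,8,9,10}
'b' @ 4: {1,7,8,9,10,11}  (accept∈set)
'e' @ 5: {1,7,8,9,10}
'b' @ 6: {1,7,8,9,10,11}  (accept∈set)
'e' @ 7: {1,7,8,9,10}
after full input: {1,7,8,9,10}  (accept=11 not in)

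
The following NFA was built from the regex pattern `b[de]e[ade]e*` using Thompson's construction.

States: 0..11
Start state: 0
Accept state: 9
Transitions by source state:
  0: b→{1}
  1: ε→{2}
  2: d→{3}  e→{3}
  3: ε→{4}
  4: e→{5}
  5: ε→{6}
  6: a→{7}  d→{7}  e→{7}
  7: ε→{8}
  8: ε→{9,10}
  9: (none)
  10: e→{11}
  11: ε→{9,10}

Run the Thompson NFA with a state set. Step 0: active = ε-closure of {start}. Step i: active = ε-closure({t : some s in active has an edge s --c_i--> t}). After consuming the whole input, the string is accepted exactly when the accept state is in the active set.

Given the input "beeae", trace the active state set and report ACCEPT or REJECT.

S₀ = ε-closure({0}) = {0}
'b' @ 1: {1,2}
'e' @ 2: {3,4}
'e' @ 3: {5,6}
'a' @ 4: {7,8,9,10}  (accept∈set)
'e' @ 5: {9,10,11}  (accept∈set)
after full input: {9,10,11}  (accept=9 in)

Answer: ACCEPT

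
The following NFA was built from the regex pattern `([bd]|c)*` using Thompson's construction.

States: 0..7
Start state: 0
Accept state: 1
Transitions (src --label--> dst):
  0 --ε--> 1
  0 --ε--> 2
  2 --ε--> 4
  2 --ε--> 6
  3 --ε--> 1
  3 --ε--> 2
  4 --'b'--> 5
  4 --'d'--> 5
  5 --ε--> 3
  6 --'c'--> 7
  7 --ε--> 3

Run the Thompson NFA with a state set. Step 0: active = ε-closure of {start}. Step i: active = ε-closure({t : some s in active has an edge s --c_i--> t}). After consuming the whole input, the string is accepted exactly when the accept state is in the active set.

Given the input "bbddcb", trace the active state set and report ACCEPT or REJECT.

Answer: ACCEPT

Steps:
start: ε-closure({0}) = {0,1,2,4,6}
'b' @ 1: {1,2,3,4,5,6}  [accepting]
'b' @ 2: {1,2,3,4,5,6}  [accepting]
'd' @ 3: {1,2,3,4,5,6}  [accepting]
'd' @ 4: {1,2,3,4,5,6}  [accepting]
'c' @ 5: {1,2,3,4,6,7}  [accepting]
'b' @ 6: {1,2,3,4,5,6}  [accepting]
after full input: {1,2,3,4,5,6}  (accept=1 in)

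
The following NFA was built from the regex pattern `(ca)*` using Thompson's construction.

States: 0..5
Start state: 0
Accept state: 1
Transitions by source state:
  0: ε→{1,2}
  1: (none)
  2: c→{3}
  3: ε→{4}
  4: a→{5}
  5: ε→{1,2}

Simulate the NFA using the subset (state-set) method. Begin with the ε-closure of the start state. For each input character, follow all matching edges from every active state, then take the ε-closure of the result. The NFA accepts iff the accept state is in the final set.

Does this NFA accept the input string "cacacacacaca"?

S₀ = ε-closure({0}) = {0,1,2}
'c' @ 1: {3,4}
'a' @ 2: {1,2,5}  (accept∈set)
'c' @ 3: {3,4}
'a' @ 4: {1,2,5}  (accept∈set)
'c' @ 5: {3,4}
'a' @ 6: {1,2,5}  (accept∈set)
'c' @ 7: {3,4}
'a' @ 8: {1,2,5}  (accept∈set)
'c' @ 9: {3,4}
'a' @ 10: {1,2,5}  (accept∈set)
'c' @ 11: {3,4}
'a' @ 12: {1,2,5}  (accept∈set)
end set {1,2,5} — state 1 in

Answer: ACCEPT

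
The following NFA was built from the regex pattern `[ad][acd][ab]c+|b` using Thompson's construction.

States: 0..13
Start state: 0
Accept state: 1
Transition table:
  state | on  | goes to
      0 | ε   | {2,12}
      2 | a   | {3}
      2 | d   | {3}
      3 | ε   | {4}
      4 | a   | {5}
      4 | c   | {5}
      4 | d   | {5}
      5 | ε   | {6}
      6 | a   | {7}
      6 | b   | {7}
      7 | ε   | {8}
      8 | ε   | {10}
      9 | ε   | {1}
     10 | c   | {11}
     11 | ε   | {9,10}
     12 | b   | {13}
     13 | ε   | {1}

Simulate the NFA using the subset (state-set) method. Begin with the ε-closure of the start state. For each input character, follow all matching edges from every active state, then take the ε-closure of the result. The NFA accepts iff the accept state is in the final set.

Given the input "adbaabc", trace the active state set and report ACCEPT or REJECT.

initial (ε-close {0}): {0,2,12}
'a' @ 1: {3,4}
'd' @ 2: {5,6}
'b' @ 3: {7,8,10}
'a' @ 4: {}  — state set empty
rest 'abc' ignored (set empty)
after full input: {}  (accept=1 not in)

Answer: REJECT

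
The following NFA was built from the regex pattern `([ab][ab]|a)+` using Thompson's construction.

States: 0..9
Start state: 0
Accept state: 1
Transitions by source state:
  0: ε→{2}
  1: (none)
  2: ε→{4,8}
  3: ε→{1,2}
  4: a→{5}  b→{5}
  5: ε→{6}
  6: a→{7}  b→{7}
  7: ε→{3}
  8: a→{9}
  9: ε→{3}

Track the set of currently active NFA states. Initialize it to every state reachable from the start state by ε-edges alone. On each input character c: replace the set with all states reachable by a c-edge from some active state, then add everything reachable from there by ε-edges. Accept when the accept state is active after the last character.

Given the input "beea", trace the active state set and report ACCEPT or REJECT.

Answer: REJECT

Derivation:
start: ε-closure({0}) = {0,2,4,8}
'b' @ 1: {5,6}
'e' @ 2: {}  — dead — no transitions
rest 'ea' ignored (set empty)
final: {}; accept 1 not in set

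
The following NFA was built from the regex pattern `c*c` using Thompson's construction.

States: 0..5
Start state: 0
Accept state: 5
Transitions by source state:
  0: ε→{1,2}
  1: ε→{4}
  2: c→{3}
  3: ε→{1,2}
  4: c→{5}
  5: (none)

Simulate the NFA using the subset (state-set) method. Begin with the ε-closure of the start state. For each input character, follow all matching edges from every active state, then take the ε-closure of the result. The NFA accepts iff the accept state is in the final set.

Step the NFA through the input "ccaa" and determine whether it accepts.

initial (ε-close {0}): {0,1,2,4}
'c' @ 1: {1,2,3,4,5}  (accept∈set)
'c' @ 2: {1,2,3,4,5}  (accept∈set)
'a' @ 3: {}  — state set empty
rest 'a' ignored (set empty)
after full input: {}  (accept=5 not in)

Answer: REJECT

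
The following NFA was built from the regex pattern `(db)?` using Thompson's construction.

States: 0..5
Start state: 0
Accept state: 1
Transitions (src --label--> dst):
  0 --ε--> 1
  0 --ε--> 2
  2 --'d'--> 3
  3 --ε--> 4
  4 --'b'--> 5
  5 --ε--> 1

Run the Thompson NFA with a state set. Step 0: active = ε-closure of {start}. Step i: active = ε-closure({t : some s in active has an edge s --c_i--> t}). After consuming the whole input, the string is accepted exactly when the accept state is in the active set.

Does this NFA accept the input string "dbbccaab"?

Answer: REJECT

Derivation:
start: ε-closure({0}) = {0,1,2}
'd' @ 1: {3,4}
'b' @ 2: {1,5}  (accept∈set)
'b' @ 3: {}  — no active states
rest 'ccaab' ignored (set empty)
after full input: {}  (accept=1 not in)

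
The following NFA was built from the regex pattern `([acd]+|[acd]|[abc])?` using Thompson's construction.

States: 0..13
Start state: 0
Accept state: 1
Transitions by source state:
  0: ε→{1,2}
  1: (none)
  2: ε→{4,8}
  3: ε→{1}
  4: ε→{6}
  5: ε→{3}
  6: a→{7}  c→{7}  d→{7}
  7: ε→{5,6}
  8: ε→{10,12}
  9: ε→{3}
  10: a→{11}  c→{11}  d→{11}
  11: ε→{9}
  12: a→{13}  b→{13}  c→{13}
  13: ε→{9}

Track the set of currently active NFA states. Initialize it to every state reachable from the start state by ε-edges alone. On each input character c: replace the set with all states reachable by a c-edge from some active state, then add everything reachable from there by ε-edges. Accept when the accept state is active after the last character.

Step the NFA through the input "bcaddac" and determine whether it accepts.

Answer: REJECT

Derivation:
start: ε-closure({0}) = {0,1,2,4,6,8,10,12}
'b' @ 1: {1,3,9,13}  [accepting]
'c' @ 2: {}  — state set empty
rest 'addac' ignored (set empty)
final: {}; accept 1 not in set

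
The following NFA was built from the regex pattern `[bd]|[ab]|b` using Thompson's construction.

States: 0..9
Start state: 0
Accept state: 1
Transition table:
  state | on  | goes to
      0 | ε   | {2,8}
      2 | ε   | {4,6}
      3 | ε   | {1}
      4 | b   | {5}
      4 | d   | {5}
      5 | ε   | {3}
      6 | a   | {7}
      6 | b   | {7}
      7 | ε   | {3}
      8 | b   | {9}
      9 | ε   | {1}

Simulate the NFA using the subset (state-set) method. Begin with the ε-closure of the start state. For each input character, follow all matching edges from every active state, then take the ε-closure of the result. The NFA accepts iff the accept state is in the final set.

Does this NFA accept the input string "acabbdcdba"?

Answer: REJECT

Derivation:
S₀ = ε-closure({0}) = {0,2,4,6,8}
'a' @ 1: {1,3,7}  (accept∈set)
'c' @ 2: {}  — dead — no transitions
rest 'abbdcdba' ignored (set empty)
final: {}; accept 1 not in set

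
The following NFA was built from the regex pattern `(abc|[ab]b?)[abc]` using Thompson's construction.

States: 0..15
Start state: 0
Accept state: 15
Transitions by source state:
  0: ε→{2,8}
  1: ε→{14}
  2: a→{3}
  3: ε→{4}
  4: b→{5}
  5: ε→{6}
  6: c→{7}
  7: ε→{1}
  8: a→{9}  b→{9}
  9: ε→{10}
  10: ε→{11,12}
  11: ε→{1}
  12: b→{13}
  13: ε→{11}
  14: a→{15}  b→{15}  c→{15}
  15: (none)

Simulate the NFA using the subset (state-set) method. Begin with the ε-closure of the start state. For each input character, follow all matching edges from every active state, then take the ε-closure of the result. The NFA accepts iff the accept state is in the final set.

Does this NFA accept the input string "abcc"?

S₀ = ε-closure({0}) = {0,2,8}
'a' @ 1: {1,3,4,9,10,11,12,14}
'b' @ 2: {1,5,6,11,13,14,15}  [accepting]
'c' @ 3: {1,7,14,15}  [accepting]
'c' @ 4: {15}  [accepting]
end set {15} — state 15 in

Answer: ACCEPT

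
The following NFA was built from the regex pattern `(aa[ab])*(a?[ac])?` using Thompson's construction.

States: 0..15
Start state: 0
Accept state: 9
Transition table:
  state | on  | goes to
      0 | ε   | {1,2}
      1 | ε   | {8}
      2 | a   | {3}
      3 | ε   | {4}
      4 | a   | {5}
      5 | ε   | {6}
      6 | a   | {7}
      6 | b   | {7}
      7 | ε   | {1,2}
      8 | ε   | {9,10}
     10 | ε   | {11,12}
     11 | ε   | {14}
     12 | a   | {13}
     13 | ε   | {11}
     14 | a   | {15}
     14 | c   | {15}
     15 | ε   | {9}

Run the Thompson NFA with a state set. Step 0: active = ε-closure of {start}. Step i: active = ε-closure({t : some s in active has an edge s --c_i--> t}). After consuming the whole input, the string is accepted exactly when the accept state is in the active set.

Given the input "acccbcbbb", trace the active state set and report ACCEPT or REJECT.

initial (ε-close {0}): {0,1,2,8,9,10,11,12,14}
'a' @ 1: {3,4,9,11,13,14,15}  [accepting]
'c' @ 2: {9,15}  [accepting]
'c' @ 3: {}  — dead — no transitions
rest 'cbcbbb' ignored (set empty)
end set {} — state 9 not in

Answer: REJECT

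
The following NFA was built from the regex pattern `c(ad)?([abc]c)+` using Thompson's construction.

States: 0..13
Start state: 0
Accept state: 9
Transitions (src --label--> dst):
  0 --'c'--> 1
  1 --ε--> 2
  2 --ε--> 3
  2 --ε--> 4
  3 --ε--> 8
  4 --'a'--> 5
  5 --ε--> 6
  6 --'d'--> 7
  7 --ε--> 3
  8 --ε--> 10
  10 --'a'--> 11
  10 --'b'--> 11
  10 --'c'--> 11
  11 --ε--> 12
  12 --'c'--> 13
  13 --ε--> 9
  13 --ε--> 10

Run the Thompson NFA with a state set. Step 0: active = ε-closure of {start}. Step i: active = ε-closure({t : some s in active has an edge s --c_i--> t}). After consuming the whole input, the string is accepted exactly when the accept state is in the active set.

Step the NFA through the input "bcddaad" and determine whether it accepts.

S₀ = ε-closure({0}) = {0}
'b' @ 1: {}  — state set empty
rest 'cddaad' ignored (set empty)
final: {}; accept 9 not in set

Answer: REJECT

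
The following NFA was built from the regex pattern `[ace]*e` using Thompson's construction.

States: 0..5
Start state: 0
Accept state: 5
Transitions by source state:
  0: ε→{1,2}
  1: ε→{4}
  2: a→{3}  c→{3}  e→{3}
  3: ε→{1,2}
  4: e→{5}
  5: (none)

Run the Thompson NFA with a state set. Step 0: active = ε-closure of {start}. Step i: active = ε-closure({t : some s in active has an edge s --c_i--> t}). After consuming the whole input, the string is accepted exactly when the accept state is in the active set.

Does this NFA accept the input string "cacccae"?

Answer: ACCEPT

Steps:
start: ε-closure({0}) = {0,1,2,4}
'c' @ 1: {1,2,3,4}
'a' @ 2: {1,2,3,4}
'c' @ 3: {1,2,3,4}
'c' @ 4: {1,2,3,4}
'c' @ 5: {1,2,3,4}
'a' @ 6: {1,2,3,4}
'e' @ 7: {1,2,3,4,5}  ✓accept
after full input: {1,2,3,4,5}  (accept=5 in)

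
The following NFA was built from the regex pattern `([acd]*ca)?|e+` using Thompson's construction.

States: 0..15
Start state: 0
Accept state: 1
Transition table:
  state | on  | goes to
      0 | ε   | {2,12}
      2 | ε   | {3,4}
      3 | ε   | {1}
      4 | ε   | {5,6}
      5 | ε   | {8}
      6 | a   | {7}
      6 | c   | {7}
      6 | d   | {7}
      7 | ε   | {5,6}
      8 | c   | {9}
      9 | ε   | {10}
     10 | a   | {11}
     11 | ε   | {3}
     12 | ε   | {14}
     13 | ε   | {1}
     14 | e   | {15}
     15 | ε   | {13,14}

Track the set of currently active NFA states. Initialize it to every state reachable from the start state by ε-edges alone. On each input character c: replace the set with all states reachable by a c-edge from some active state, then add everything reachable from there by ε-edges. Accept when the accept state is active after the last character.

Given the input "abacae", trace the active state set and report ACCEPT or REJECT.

Answer: REJECT

Derivation:
S₀ = ε-closure({0}) = {0,1,2,3,4,5,6,8,12,14}
'a' @ 1: {5,6,7,8}
'b' @ 2: {}  — state set empty
rest 'acae' ignored (set empty)
after full input: {}  (accept=1 not in)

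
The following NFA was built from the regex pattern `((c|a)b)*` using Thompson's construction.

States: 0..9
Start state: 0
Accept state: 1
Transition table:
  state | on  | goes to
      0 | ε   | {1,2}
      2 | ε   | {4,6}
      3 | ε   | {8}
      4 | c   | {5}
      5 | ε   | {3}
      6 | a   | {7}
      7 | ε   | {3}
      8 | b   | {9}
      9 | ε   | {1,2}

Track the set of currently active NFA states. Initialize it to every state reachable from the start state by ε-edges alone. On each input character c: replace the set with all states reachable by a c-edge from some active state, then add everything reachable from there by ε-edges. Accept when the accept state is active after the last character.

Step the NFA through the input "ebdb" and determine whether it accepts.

initial (ε-close {0}): {0,1,2,4,6}
'e' @ 1: {}  — dead — no transitions
rest 'bdb' ignored (set empty)
after full input: {}  (accept=1 not in)

Answer: REJECT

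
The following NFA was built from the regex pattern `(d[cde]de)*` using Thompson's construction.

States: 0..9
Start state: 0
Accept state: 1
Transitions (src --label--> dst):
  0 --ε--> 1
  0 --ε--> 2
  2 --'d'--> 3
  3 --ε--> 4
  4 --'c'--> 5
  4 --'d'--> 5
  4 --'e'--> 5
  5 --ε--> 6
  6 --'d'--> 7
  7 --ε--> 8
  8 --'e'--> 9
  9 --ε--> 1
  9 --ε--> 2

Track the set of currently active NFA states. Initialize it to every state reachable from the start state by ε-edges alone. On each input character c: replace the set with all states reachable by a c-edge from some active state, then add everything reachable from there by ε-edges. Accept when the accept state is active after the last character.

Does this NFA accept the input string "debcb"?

start: ε-closure({0}) = {0,1,2}
'd' @ 1: {3,4}
'e' @ 2: {5,6}
'b' @ 3: {}  — state set empty
rest 'cb' ignored (set empty)
end set {} — state 1 not in

Answer: REJECT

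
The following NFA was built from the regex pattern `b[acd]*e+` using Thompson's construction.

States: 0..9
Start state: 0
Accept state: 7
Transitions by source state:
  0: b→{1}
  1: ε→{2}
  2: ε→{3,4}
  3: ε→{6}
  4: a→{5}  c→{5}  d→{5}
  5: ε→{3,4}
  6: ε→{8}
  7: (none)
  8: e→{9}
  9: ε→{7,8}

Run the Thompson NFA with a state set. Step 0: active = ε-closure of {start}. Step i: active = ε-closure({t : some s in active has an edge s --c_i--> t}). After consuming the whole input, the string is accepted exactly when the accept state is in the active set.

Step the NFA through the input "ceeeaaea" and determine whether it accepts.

Answer: REJECT

Steps:
start: ε-closure({0}) = {0}
'c' @ 1: {}  — no active states
rest 'eeeaaea' ignored (set empty)
after full input: {}  (accept=7 not in)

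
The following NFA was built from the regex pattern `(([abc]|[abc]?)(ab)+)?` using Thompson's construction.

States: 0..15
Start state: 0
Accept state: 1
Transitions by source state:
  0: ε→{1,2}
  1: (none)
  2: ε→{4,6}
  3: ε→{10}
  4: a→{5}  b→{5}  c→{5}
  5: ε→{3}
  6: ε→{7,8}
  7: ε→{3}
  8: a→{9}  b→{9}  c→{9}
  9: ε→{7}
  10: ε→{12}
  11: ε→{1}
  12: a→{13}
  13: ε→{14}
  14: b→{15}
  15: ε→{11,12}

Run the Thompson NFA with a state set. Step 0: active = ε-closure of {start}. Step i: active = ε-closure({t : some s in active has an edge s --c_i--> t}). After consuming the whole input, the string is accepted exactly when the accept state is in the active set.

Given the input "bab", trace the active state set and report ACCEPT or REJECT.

Answer: ACCEPT

Derivation:
start: ε-closure({0}) = {0,1,2,3,4,6,7,8,10,12}
'b' @ 1: {3,5,7,9,10,12}
'a' @ 2: {13,14}
'b' @ 3: {1,11,12,15}  ✓accept
end set {1,11,12,15} — state 1 in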